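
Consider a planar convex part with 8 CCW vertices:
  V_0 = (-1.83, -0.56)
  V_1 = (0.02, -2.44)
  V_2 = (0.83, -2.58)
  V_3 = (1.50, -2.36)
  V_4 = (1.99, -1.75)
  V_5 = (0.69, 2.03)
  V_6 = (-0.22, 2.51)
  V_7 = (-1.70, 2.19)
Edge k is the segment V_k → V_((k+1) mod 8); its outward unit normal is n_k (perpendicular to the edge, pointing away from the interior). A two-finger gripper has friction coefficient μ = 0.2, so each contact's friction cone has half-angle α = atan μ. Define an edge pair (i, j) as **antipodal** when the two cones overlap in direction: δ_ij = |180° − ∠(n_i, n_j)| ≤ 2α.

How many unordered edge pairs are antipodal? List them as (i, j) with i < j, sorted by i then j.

count = 5; pairs: (0,5), (1,5), (1,6), (2,6), (4,7)

α = atan 0.2 = 11.31°;  2α = 22.62°
n_0 = (-0.7128, -0.7014)
n_1 = (-0.1703, -0.9854)
n_2 = (+0.3120, -0.9501)
n_3 = (+0.7796, -0.6263)
n_4 = (+0.9456, +0.3252)
n_5 = (+0.4665, +0.8845)
n_6 = (-0.2113, +0.9774)
n_7 = (-0.9989, +0.0472)
  (0,1): δ = 144.35°  ·
  (0,2): δ = 116.36°  ·
  (0,3): δ = 83.31°  ·
  (0,4): δ = 25.56°  ·
  (0,5): δ = 17.65°  ✓
  (0,6): δ = 57.66°  ·
  (0,7): δ = 132.75°  ·
  (1,2): δ = 152.02°  ·
  (1,3): δ = 118.97°  ·
  (1,4): δ = 61.22°  ·
  (1,5): δ = 18.00°  ✓
  (1,6): δ = 22.01°  ✓
  (1,7): δ = 97.10°  ·
  (2,3): δ = 146.95°  ·
  (2,4): δ = 89.20°  ·
  (2,5): δ = 45.99°  ·
  (2,6): δ = 5.98°  ✓
  (2,7): δ = 69.12°  ·
  (3,4): δ = 122.25°  ·
  (3,5): δ = 79.04°  ·
  (3,6): δ = 39.03°  ·
  (3,7): δ = 36.07°  ·
  (4,5): δ = 136.79°  ·
  (4,6): δ = 96.78°  ·
  (4,7): δ = 21.69°  ✓
  (5,6): δ = 139.99°  ·
  (5,7): δ = 64.90°  ·
  (6,7): δ = 104.91°  ·
antipodal pairs: 5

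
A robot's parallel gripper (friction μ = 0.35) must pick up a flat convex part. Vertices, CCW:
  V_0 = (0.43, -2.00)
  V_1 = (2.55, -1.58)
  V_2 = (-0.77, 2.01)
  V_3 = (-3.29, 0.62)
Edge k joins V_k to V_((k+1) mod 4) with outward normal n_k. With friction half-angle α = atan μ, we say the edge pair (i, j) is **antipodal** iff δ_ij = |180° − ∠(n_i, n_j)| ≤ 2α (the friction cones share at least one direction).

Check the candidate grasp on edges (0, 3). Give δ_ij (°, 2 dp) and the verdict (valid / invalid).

δ = 133.64°, invalid

α = atan 0.35 = 19.29°;  2α = 38.58°
edge 0: e_0 = (+2.12, +0.42);  n_0 = (+0.1943, -0.9809)
edge 3: e_3 = (+3.72, -2.62);  n_3 = (-0.5758, -0.8176)
∠(n_0, n_3) = 46.36°
δ = |180° − 46.36°| = 133.64°
133.64° > 2α = 38.58°  →  invalid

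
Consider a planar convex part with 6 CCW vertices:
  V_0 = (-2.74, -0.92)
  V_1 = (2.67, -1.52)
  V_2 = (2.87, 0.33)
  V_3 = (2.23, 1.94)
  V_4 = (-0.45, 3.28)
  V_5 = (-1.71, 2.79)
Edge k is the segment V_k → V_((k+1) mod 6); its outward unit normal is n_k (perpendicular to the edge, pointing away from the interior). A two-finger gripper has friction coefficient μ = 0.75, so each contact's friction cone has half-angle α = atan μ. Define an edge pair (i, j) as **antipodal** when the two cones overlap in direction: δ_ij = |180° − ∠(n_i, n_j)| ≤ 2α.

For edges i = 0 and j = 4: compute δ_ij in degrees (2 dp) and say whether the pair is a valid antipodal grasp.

δ = 27.58°, valid

α = atan 0.75 = 36.87°;  2α = 73.74°
edge 0: e_0 = (+5.41, -0.60);  n_0 = (-0.1102, -0.9939)
edge 4: e_4 = (-1.26, -0.49);  n_4 = (-0.3624, +0.9320)
∠(n_0, n_4) = 152.42°
δ = |180° − 152.42°| = 27.58°
27.58° ≤ 2α = 73.74°  →  valid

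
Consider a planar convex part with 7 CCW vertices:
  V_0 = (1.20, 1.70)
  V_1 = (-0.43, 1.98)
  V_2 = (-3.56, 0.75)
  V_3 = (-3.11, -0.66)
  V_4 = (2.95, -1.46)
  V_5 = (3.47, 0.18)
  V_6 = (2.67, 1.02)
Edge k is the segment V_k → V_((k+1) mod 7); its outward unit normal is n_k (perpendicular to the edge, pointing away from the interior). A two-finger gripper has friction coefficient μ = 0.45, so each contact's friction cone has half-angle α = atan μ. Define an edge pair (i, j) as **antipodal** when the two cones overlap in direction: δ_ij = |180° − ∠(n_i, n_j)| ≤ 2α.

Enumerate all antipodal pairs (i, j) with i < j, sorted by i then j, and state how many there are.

α = atan 0.45 = 24.23°;  2α = 48.46°
n_0 = (+0.1693, +0.9856)
n_1 = (-0.3657, +0.9307)
n_2 = (-0.9527, -0.3040)
n_3 = (-0.1309, -0.9914)
n_4 = (+0.9532, -0.3022)
n_5 = (+0.7241, +0.6897)
n_6 = (+0.4198, +0.9076)
  (0,1): δ = 148.80°  ·
  (0,2): δ = 62.55°  ·
  (0,3): δ = 2.23°  ✓
  (0,4): δ = 82.15°  ·
  (0,5): δ = 143.35°  ·
  (0,6): δ = 164.92°  ·
  (1,2): δ = 93.75°  ·
  (1,3): δ = 28.97°  ✓
  (1,4): δ = 50.95°  ·
  (1,5): δ = 112.15°  ·
  (1,6): δ = 133.72°  ·
  (2,3): δ = 115.22°  ·
  (2,4): δ = 35.29°  ✓
  (2,5): δ = 25.90°  ✓
  (2,6): δ = 47.48°  ✓
  (3,4): δ = 100.07°  ·
  (3,5): δ = 38.88°  ✓
  (3,6): δ = 17.30°  ✓
  (4,5): δ = 118.80°  ·
  (4,6): δ = 97.23°  ·
  (5,6): δ = 158.43°  ·
antipodal pairs: 7

count = 7; pairs: (0,3), (1,3), (2,4), (2,5), (2,6), (3,5), (3,6)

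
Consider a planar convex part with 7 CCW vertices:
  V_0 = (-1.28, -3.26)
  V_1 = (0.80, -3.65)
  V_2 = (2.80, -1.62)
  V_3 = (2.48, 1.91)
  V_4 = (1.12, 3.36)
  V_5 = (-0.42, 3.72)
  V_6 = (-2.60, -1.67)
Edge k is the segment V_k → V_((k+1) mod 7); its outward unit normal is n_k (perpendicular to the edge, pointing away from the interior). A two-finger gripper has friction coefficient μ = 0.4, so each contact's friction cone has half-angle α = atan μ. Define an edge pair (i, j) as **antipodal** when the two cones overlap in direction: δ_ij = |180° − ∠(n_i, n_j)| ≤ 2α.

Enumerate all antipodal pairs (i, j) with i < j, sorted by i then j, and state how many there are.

count = 7; pairs: (0,3), (0,4), (1,5), (2,5), (2,6), (3,6), (4,6)

α = atan 0.4 = 21.80°;  2α = 43.60°
n_0 = (-0.1843, -0.9829)
n_1 = (+0.7124, -0.7018)
n_2 = (+0.9959, +0.0903)
n_3 = (+0.7294, +0.6841)
n_4 = (+0.2276, +0.9737)
n_5 = (-0.9270, +0.3749)
n_6 = (-0.7694, -0.6388)
  (0,1): δ = 123.95°  ·
  (0,2): δ = 74.20°  ·
  (0,3): δ = 36.21°  ✓
  (0,4): δ = 2.54°  ✓
  (0,5): δ = 78.60°  ·
  (0,6): δ = 140.32°  ·
  (1,2): δ = 130.25°  ·
  (1,3): δ = 92.26°  ·
  (1,4): δ = 58.58°  ·
  (1,5): δ = 22.55°  ✓
  (1,6): δ = 84.27°  ·
  (2,3): δ = 142.01°  ·
  (2,4): δ = 108.34°  ·
  (2,5): δ = 27.20°  ✓
  (2,6): δ = 34.52°  ✓
  (3,4): δ = 146.32°  ·
  (3,5): δ = 65.19°  ·
  (3,6): δ = 3.47°  ✓
  (4,5): δ = 98.86°  ·
  (4,6): δ = 37.14°  ✓
  (5,6): δ = 118.28°  ·
antipodal pairs: 7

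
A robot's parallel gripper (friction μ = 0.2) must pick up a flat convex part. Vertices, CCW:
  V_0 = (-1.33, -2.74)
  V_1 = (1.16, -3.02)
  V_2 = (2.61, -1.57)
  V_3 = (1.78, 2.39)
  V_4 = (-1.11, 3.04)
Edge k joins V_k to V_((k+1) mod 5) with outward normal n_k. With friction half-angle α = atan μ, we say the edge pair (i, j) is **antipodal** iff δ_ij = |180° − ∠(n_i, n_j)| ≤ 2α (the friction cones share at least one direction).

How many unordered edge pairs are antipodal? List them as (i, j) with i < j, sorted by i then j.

α = atan 0.2 = 11.31°;  2α = 22.62°
n_0 = (-0.1117, -0.9937)
n_1 = (+0.7071, -0.7071)
n_2 = (+0.9787, +0.2051)
n_3 = (+0.2194, +0.9756)
n_4 = (-0.9993, +0.0380)
  (0,1): δ = 128.58°  ·
  (0,2): δ = 71.75°  ·
  (0,3): δ = 6.26°  ✓
  (0,4): δ = 94.24°  ·
  (1,2): δ = 123.16°  ·
  (1,3): δ = 57.68°  ·
  (1,4): δ = 42.82°  ·
  (2,3): δ = 114.51°  ·
  (2,4): δ = 14.02°  ✓
  (3,4): δ = 79.50°  ·
antipodal pairs: 2

count = 2; pairs: (0,3), (2,4)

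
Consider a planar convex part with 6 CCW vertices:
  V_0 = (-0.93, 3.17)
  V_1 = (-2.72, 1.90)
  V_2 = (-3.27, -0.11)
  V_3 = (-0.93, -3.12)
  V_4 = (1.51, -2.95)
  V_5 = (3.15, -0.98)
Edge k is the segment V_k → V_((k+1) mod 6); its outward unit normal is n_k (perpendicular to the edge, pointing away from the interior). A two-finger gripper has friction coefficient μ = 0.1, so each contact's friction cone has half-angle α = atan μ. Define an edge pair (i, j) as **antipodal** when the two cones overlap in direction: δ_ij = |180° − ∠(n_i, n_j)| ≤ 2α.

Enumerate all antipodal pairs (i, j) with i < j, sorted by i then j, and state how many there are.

count = 1; pairs: (2,5)

α = atan 0.1 = 5.71°;  2α = 11.42°
n_0 = (-0.5786, +0.8156)
n_1 = (-0.9645, +0.2639)
n_2 = (-0.7895, -0.6138)
n_3 = (+0.0695, -0.9976)
n_4 = (+0.7685, -0.6398)
n_5 = (+0.7131, +0.7011)
  (0,1): δ = 140.66°  ·
  (0,2): δ = 87.49°  ·
  (0,3): δ = 31.37°  ·
  (0,4): δ = 14.87°  ·
  (0,5): δ = 99.16°  ·
  (1,2): δ = 126.83°  ·
  (1,3): δ = 70.71°  ·
  (1,4): δ = 24.47°  ·
  (1,5): δ = 59.82°  ·
  (2,3): δ = 123.88°  ·
  (2,4): δ = 77.64°  ·
  (2,5): δ = 6.65°  ✓
  (3,4): δ = 133.76°  ·
  (3,5): δ = 49.47°  ·
  (4,5): δ = 95.71°  ·
antipodal pairs: 1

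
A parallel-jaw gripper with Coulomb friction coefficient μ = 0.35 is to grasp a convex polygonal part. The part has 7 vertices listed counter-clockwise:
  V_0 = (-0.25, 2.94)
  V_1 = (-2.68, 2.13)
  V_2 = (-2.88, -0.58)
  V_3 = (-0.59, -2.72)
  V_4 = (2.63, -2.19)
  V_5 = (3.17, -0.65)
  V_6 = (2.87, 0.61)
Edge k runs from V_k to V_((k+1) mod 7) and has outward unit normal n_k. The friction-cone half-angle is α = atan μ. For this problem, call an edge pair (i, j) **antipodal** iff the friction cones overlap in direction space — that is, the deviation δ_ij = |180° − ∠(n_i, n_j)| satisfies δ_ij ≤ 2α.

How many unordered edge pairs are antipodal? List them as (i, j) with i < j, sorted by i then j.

count = 5; pairs: (0,3), (1,4), (1,5), (2,5), (2,6)

α = atan 0.35 = 19.29°;  2α = 38.58°
n_0 = (-0.3162, +0.9487)
n_1 = (-0.9973, +0.0736)
n_2 = (-0.6828, -0.7306)
n_3 = (+0.1624, -0.9867)
n_4 = (+0.9437, -0.3309)
n_5 = (+0.9728, +0.2316)
n_6 = (+0.5984, +0.8012)
  (0,1): δ = 112.66°  ·
  (0,2): δ = 61.50°  ·
  (0,3): δ = 9.09°  ✓
  (0,4): δ = 52.24°  ·
  (0,5): δ = 84.96°  ·
  (0,6): δ = 124.81°  ·
  (1,2): δ = 128.84°  ·
  (1,3): δ = 76.43°  ·
  (1,4): δ = 15.10°  ✓
  (1,5): δ = 17.61°  ✓
  (1,6): δ = 57.47°  ·
  (2,3): δ = 127.59°  ·
  (2,4): δ = 66.26°  ·
  (2,5): δ = 33.55°  ✓
  (2,6): δ = 6.31°  ✓
  (3,4): δ = 118.67°  ·
  (3,5): δ = 85.95°  ·
  (3,6): δ = 46.10°  ·
  (4,5): δ = 147.28°  ·
  (4,6): δ = 107.43°  ·
  (5,6): δ = 140.14°  ·
antipodal pairs: 5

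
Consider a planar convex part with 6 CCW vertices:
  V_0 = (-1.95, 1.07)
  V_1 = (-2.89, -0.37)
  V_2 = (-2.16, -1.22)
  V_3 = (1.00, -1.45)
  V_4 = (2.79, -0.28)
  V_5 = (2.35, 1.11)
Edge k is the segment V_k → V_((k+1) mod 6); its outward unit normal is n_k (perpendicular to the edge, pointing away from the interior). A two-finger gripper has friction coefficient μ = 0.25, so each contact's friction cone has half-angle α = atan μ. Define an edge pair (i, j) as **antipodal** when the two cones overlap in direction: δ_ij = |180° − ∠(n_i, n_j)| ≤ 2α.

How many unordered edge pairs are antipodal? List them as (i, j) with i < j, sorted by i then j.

count = 3; pairs: (0,3), (1,4), (2,5)

α = atan 0.25 = 14.04°;  2α = 28.07°
n_0 = (-0.8374, +0.5466)
n_1 = (-0.7586, -0.6515)
n_2 = (-0.0726, -0.9974)
n_3 = (+0.5471, -0.8371)
n_4 = (+0.9534, +0.3018)
n_5 = (-0.0093, +1.0000)
  (0,1): δ = 106.21°  ·
  (0,2): δ = 61.03°  ·
  (0,3): δ = 23.69°  ✓
  (0,4): δ = 50.70°  ·
  (0,5): δ = 123.67°  ·
  (1,2): δ = 134.82°  ·
  (1,3): δ = 97.49°  ·
  (1,4): δ = 23.09°  ✓
  (1,5): δ = 49.88°  ·
  (2,3): δ = 142.67°  ·
  (2,4): δ = 68.27°  ·
  (2,5): δ = 4.70°  ✓
  (3,4): δ = 105.60°  ·
  (3,5): δ = 32.64°  ·
  (4,5): δ = 107.03°  ·
antipodal pairs: 3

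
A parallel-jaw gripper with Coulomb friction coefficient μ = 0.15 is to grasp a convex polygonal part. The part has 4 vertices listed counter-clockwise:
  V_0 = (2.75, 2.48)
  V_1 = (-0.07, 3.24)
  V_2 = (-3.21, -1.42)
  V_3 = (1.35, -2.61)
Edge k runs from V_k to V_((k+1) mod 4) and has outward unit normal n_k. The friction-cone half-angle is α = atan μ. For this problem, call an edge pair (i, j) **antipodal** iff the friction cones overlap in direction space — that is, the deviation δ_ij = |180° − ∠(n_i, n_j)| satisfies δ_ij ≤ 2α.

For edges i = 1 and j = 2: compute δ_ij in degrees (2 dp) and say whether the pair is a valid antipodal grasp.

δ = 70.65°, invalid

α = atan 0.15 = 8.53°;  2α = 17.06°
edge 1: e_1 = (-3.14, -4.66);  n_1 = (-0.8293, +0.5588)
edge 2: e_2 = (+4.56, -1.19);  n_2 = (-0.2525, -0.9676)
∠(n_1, n_2) = 109.35°
δ = |180° − 109.35°| = 70.65°
70.65° > 2α = 17.06°  →  invalid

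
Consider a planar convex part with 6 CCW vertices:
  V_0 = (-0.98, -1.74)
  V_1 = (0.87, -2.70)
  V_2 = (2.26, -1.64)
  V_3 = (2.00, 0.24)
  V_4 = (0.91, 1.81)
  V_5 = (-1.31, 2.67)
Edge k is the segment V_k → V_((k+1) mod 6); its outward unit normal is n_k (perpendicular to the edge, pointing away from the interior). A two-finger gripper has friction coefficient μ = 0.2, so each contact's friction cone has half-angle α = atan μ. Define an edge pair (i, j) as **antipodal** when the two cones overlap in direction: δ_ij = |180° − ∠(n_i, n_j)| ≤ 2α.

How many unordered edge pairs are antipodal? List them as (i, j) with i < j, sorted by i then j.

count = 2; pairs: (0,4), (2,5)

α = atan 0.2 = 11.31°;  2α = 22.62°
n_0 = (-0.4606, -0.8876)
n_1 = (+0.6064, -0.7952)
n_2 = (+0.9906, +0.1370)
n_3 = (+0.8214, +0.5703)
n_4 = (+0.3612, +0.9325)
n_5 = (-0.9972, -0.0746)
  (0,1): δ = 115.25°  ·
  (0,2): δ = 54.70°  ·
  (0,3): δ = 27.80°  ·
  (0,4): δ = 6.25°  ✓
  (0,5): δ = 121.71°  ·
  (1,2): δ = 119.45°  ·
  (1,3): δ = 92.56°  ·
  (1,4): δ = 58.50°  ·
  (1,5): δ = 56.95°  ·
  (2,3): δ = 153.10°  ·
  (2,4): δ = 119.05°  ·
  (2,5): δ = 3.59°  ✓
  (3,4): δ = 145.95°  ·
  (3,5): δ = 30.49°  ·
  (4,5): δ = 64.54°  ·
antipodal pairs: 2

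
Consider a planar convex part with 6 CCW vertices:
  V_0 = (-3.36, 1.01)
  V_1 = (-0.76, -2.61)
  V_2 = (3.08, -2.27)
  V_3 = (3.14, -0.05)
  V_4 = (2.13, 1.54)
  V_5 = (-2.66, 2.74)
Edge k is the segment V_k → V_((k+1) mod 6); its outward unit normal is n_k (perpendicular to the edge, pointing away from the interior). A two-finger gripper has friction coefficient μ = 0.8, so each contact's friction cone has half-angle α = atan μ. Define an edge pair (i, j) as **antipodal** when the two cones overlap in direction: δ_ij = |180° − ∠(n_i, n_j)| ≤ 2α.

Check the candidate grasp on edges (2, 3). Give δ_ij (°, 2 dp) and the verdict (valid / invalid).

δ = 146.03°, invalid

α = atan 0.8 = 38.66°;  2α = 77.32°
edge 2: e_2 = (+0.06, +2.22);  n_2 = (+0.9996, -0.0270)
edge 3: e_3 = (-1.01, +1.59);  n_3 = (+0.8441, +0.5362)
∠(n_2, n_3) = 33.97°
δ = |180° − 33.97°| = 146.03°
146.03° > 2α = 77.32°  →  invalid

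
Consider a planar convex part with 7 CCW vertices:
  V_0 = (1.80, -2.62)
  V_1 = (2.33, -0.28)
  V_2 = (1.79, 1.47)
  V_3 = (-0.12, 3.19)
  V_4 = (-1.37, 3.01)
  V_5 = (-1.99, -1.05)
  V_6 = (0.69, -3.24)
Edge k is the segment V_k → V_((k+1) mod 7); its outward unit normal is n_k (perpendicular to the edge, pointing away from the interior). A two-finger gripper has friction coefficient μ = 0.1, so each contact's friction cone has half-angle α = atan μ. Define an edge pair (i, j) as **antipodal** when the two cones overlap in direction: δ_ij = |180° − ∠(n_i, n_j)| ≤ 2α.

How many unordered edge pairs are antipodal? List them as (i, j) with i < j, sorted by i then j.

α = atan 0.1 = 5.71°;  2α = 11.42°
n_0 = (+0.9753, -0.2209)
n_1 = (+0.9555, +0.2949)
n_2 = (+0.6692, +0.7431)
n_3 = (-0.1425, +0.9898)
n_4 = (-0.9885, +0.1510)
n_5 = (-0.6328, -0.7743)
n_6 = (+0.4876, -0.8730)
  (0,1): δ = 150.09°  ·
  (0,2): δ = 119.24°  ·
  (0,3): δ = 69.04°  ·
  (0,4): δ = 4.08°  ✓
  (0,5): δ = 63.51°  ·
  (0,6): δ = 131.95°  ·
  (1,2): δ = 149.15°  ·
  (1,3): δ = 98.95°  ·
  (1,4): δ = 25.83°  ·
  (1,5): δ = 33.60°  ·
  (1,6): δ = 102.04°  ·
  (2,3): δ = 129.80°  ·
  (2,4): δ = 56.68°  ·
  (2,5): δ = 2.75°  ✓
  (2,6): δ = 71.19°  ·
  (3,4): δ = 106.88°  ·
  (3,5): δ = 47.45°  ·
  (3,6): δ = 20.99°  ·
  (4,5): δ = 120.57°  ·
  (4,6): δ = 52.13°  ·
  (5,6): δ = 111.56°  ·
antipodal pairs: 2

count = 2; pairs: (0,4), (2,5)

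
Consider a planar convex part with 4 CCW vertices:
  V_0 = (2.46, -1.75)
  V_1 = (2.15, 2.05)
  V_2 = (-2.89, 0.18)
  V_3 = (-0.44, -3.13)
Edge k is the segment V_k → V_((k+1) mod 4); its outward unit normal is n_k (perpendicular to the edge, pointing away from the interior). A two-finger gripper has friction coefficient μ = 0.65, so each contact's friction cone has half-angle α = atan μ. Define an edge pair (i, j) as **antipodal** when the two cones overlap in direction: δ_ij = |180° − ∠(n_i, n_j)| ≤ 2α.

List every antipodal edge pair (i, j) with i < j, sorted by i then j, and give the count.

count = 2; pairs: (0,2), (1,3)

α = atan 0.65 = 33.02°;  2α = 66.05°
n_0 = (+0.9967, +0.0813)
n_1 = (-0.3479, +0.9375)
n_2 = (-0.8038, -0.5949)
n_3 = (+0.4297, -0.9030)
  (0,1): δ = 74.31°  ·
  (0,2): δ = 31.84°  ✓
  (0,3): δ = 110.78°  ·
  (1,2): δ = 73.85°  ·
  (1,3): δ = 5.09°  ✓
  (2,3): δ = 101.06°  ·
antipodal pairs: 2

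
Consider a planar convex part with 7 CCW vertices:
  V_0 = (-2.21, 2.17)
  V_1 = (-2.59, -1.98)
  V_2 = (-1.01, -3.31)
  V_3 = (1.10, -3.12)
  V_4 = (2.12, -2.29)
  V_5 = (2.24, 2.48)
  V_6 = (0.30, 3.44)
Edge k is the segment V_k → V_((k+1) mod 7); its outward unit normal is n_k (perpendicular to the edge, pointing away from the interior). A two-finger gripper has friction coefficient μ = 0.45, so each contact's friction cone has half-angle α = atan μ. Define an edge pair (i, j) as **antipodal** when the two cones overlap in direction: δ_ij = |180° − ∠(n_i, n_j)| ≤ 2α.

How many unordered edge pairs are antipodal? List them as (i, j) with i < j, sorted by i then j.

count = 6; pairs: (0,3), (0,4), (1,5), (2,5), (2,6), (3,6)

α = atan 0.45 = 24.23°;  2α = 48.46°
n_0 = (-0.9958, +0.0912)
n_1 = (-0.6440, -0.7650)
n_2 = (+0.0897, -0.9960)
n_3 = (+0.6312, -0.7756)
n_4 = (+0.9997, -0.0251)
n_5 = (+0.4435, +0.8963)
n_6 = (-0.4515, +0.8923)
  (0,1): δ = 124.86°  ·
  (0,2): δ = 79.62°  ·
  (0,3): δ = 45.63°  ✓
  (0,4): δ = 3.79°  ✓
  (0,5): δ = 68.90°  ·
  (0,6): δ = 122.07°  ·
  (1,2): δ = 134.76°  ·
  (1,3): δ = 100.77°  ·
  (1,4): δ = 51.35°  ·
  (1,5): δ = 13.76°  ✓
  (1,6): δ = 66.93°  ·
  (2,3): δ = 146.01°  ·
  (2,4): δ = 96.59°  ·
  (2,5): δ = 31.47°  ✓
  (2,6): δ = 21.69°  ✓
  (3,4): δ = 130.58°  ·
  (3,5): δ = 65.46°  ·
  (3,6): δ = 12.30°  ✓
  (4,5): δ = 114.89°  ·
  (4,6): δ = 61.72°  ·
  (5,6): δ = 126.83°  ·
antipodal pairs: 6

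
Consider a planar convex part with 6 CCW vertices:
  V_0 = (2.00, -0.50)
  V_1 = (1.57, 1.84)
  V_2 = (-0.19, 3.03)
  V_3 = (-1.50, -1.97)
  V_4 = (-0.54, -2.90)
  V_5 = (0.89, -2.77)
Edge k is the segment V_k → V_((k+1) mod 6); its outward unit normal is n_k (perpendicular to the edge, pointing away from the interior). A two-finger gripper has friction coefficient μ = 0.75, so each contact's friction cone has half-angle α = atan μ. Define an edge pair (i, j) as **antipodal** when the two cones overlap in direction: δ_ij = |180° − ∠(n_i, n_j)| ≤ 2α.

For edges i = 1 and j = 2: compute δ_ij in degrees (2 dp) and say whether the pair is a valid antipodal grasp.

α = atan 0.75 = 36.87°;  2α = 73.74°
edge 1: e_1 = (-1.76, +1.19);  n_1 = (+0.5601, +0.8284)
edge 2: e_2 = (-1.31, -5.00);  n_2 = (-0.9673, +0.2534)
∠(n_1, n_2) = 109.38°
δ = |180° − 109.38°| = 70.62°
70.62° ≤ 2α = 73.74°  →  valid

δ = 70.62°, valid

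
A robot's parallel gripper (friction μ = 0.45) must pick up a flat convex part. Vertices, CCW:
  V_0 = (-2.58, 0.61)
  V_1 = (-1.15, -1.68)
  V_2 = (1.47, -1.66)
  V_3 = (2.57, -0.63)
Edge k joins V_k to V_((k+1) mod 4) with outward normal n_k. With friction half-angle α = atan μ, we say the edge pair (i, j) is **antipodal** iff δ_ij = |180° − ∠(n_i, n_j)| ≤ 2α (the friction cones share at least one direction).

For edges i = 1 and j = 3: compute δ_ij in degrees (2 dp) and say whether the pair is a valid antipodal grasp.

δ = 13.98°, valid

α = atan 0.45 = 24.23°;  2α = 48.46°
edge 1: e_1 = (+2.62, +0.02);  n_1 = (+0.0076, -1.0000)
edge 3: e_3 = (-5.15, +1.24);  n_3 = (+0.2341, +0.9722)
∠(n_1, n_3) = 166.02°
δ = |180° − 166.02°| = 13.98°
13.98° ≤ 2α = 48.46°  →  valid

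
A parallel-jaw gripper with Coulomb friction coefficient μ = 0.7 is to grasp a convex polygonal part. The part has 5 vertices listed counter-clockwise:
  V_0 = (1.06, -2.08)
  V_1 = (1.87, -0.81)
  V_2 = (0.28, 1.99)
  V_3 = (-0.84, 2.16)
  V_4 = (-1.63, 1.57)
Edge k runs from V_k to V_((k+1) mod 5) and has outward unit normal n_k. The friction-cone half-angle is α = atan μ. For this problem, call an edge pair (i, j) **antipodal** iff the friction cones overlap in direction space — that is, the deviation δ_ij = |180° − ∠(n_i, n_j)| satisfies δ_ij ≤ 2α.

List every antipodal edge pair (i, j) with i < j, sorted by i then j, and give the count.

α = atan 0.7 = 34.99°;  2α = 69.98°
n_0 = (+0.8431, -0.5377)
n_1 = (+0.8696, +0.4938)
n_2 = (+0.1501, +0.9887)
n_3 = (-0.5984, +0.8012)
n_4 = (-0.8050, -0.5933)
  (0,1): δ = 117.88°  ·
  (0,2): δ = 66.10°  ✓
  (0,3): δ = 20.72°  ✓
  (0,4): δ = 68.92°  ✓
  (1,2): δ = 128.22°  ·
  (1,3): δ = 82.84°  ·
  (1,4): δ = 6.80°  ✓
  (2,3): δ = 134.62°  ·
  (2,4): δ = 44.98°  ✓
  (3,4): δ = 90.36°  ·
antipodal pairs: 5

count = 5; pairs: (0,2), (0,3), (0,4), (1,4), (2,4)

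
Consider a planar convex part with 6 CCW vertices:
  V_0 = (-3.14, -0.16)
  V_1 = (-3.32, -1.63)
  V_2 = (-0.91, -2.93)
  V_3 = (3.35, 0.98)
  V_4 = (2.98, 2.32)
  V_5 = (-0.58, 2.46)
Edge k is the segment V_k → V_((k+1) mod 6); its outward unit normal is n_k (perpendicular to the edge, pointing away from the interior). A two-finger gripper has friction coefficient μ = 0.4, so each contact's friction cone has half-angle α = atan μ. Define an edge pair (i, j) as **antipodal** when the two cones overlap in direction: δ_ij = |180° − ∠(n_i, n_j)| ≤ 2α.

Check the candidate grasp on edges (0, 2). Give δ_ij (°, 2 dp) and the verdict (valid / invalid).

α = atan 0.4 = 21.80°;  2α = 43.60°
edge 0: e_0 = (-0.18, -1.47);  n_0 = (-0.9926, +0.1215)
edge 2: e_2 = (+4.26, +3.91);  n_2 = (+0.6762, -0.7367)
∠(n_0, n_2) = 139.53°
δ = |180° − 139.53°| = 40.47°
40.47° ≤ 2α = 43.60°  →  valid

δ = 40.47°, valid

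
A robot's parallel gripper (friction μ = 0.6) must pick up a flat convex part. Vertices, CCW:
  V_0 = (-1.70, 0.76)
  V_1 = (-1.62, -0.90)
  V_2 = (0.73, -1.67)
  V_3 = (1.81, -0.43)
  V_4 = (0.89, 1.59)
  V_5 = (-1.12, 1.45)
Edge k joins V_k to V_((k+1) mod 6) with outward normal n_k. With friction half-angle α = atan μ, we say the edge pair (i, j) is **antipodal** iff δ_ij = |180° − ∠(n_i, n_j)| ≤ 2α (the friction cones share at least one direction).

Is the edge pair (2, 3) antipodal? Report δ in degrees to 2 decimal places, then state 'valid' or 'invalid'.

α = atan 0.6 = 30.96°;  2α = 61.93°
edge 2: e_2 = (+1.08, +1.24);  n_2 = (+0.7541, -0.6568)
edge 3: e_3 = (-0.92, +2.02);  n_3 = (+0.9101, +0.4145)
∠(n_2, n_3) = 65.54°
δ = |180° − 65.54°| = 114.46°
114.46° > 2α = 61.93°  →  invalid

δ = 114.46°, invalid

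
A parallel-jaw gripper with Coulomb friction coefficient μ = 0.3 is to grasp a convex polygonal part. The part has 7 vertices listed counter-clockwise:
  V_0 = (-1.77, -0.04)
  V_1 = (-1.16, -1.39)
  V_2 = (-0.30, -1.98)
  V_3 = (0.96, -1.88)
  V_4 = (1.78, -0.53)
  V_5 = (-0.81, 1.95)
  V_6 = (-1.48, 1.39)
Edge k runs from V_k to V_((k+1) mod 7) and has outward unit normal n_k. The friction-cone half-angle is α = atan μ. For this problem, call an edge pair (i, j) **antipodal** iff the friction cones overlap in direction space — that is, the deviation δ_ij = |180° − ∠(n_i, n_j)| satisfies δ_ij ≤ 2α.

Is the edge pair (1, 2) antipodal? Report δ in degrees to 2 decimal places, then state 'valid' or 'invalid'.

δ = 141.01°, invalid

α = atan 0.3 = 16.70°;  2α = 33.40°
edge 1: e_1 = (+0.86, -0.59);  n_1 = (-0.5657, -0.8246)
edge 2: e_2 = (+1.26, +0.10);  n_2 = (+0.0791, -0.9969)
∠(n_1, n_2) = 38.99°
δ = |180° − 38.99°| = 141.01°
141.01° > 2α = 33.40°  →  invalid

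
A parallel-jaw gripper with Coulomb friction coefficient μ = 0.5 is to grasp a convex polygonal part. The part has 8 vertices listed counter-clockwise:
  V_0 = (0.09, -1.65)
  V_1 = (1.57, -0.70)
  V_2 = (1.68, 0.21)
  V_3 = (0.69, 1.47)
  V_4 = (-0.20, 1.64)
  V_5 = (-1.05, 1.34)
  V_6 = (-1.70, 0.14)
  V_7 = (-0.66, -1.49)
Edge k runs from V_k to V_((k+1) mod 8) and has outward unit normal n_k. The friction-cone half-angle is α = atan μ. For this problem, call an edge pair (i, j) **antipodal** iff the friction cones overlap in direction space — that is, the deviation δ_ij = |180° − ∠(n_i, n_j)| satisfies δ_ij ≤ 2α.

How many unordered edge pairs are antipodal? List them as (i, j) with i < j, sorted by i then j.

count = 10; pairs: (0,3), (0,4), (0,5), (1,5), (1,6), (2,6), (2,7), (3,6), (3,7), (4,7)

α = atan 0.5 = 26.57°;  2α = 53.13°
n_0 = (+0.5402, -0.8415)
n_1 = (+0.9928, -0.1200)
n_2 = (+0.7863, +0.6178)
n_3 = (+0.1876, +0.9822)
n_4 = (-0.3328, +0.9430)
n_5 = (-0.8793, +0.4763)
n_6 = (-0.8430, -0.5379)
n_7 = (-0.2086, -0.9780)
  (0,1): δ = 129.59°  ·
  (0,2): δ = 84.54°  ·
  (0,3): δ = 43.51°  ✓
  (0,4): δ = 13.26°  ✓
  (0,5): δ = 28.86°  ✓
  (0,6): δ = 89.84°  ·
  (0,7): δ = 135.26°  ·
  (1,2): δ = 134.95°  ·
  (1,3): δ = 93.92°  ·
  (1,4): δ = 63.67°  ·
  (1,5): δ = 21.55°  ✓
  (1,6): δ = 39.43°  ✓
  (1,7): δ = 84.85°  ·
  (2,3): δ = 138.97°  ·
  (2,4): δ = 108.72°  ·
  (2,5): δ = 66.60°  ·
  (2,6): δ = 5.62°  ✓
  (2,7): δ = 39.80°  ✓
  (3,4): δ = 149.75°  ·
  (3,5): δ = 107.63°  ·
  (3,6): δ = 46.65°  ✓
  (3,7): δ = 1.23°  ✓
  (4,5): δ = 137.88°  ·
  (4,6): δ = 76.90°  ·
  (4,7): δ = 31.48°  ✓
  (5,6): δ = 119.02°  ·
  (5,7): δ = 73.60°  ·
  (6,7): δ = 134.58°  ·
antipodal pairs: 10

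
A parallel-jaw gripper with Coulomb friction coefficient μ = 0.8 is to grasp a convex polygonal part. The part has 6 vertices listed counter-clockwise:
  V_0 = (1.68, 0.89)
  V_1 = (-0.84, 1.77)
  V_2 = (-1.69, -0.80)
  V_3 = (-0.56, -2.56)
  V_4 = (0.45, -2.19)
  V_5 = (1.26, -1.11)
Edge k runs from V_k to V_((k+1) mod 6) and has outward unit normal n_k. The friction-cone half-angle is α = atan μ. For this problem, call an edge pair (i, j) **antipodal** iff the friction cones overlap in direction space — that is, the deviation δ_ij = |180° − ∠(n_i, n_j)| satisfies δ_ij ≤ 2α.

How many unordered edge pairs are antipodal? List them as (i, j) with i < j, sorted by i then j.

count = 8; pairs: (0,2), (0,3), (0,4), (1,3), (1,4), (1,5), (2,4), (2,5)

α = atan 0.8 = 38.66°;  2α = 77.32°
n_0 = (+0.3297, +0.9441)
n_1 = (-0.9494, +0.3140)
n_2 = (-0.8415, -0.5403)
n_3 = (+0.3440, -0.9390)
n_4 = (+0.8000, -0.6000)
n_5 = (+0.9787, -0.2055)
  (0,1): δ = 89.05°  ·
  (0,2): δ = 38.05°  ✓
  (0,3): δ = 39.37°  ✓
  (0,4): δ = 72.38°  ✓
  (0,5): δ = 97.39°  ·
  (1,2): δ = 129.00°  ·
  (1,3): δ = 51.58°  ✓
  (1,4): δ = 18.57°  ✓
  (1,5): δ = 6.44°  ✓
  (2,3): δ = 102.58°  ·
  (2,4): δ = 69.57°  ✓
  (2,5): δ = 44.56°  ✓
  (3,4): δ = 146.99°  ·
  (3,5): δ = 121.98°  ·
  (4,5): δ = 154.99°  ·
antipodal pairs: 8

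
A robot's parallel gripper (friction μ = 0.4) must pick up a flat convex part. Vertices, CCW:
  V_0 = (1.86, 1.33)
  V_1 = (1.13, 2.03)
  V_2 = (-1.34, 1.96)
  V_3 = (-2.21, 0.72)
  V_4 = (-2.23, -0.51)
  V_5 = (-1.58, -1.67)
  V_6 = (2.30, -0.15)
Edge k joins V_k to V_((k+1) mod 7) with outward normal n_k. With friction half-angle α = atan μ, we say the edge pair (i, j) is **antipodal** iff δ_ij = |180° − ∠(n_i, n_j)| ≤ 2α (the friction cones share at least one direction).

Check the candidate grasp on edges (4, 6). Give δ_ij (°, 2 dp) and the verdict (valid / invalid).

α = atan 0.4 = 21.80°;  2α = 43.60°
edge 4: e_4 = (+0.65, -1.16);  n_4 = (-0.8724, -0.4888)
edge 6: e_6 = (-0.44, +1.48);  n_6 = (+0.9585, +0.2850)
∠(n_4, n_6) = 167.29°
δ = |180° − 167.29°| = 12.71°
12.71° ≤ 2α = 43.60°  →  valid

δ = 12.71°, valid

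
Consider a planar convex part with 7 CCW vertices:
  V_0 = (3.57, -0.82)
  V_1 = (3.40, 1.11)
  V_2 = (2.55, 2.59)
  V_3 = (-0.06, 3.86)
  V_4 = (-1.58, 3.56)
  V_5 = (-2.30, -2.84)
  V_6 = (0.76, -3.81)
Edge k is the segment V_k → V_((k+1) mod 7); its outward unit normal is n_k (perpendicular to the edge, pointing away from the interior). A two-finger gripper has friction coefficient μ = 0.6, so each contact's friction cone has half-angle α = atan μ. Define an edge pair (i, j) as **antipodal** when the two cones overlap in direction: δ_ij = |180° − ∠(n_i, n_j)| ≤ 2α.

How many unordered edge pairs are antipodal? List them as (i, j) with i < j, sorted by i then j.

α = atan 0.6 = 30.96°;  2α = 61.93°
n_0 = (+0.9961, +0.0877)
n_1 = (+0.8672, +0.4980)
n_2 = (+0.4375, +0.8992)
n_3 = (-0.1936, +0.9811)
n_4 = (-0.9937, +0.1118)
n_5 = (-0.3022, -0.9533)
n_6 = (+0.7287, -0.6848)
  (0,1): δ = 155.16°  ·
  (0,2): δ = 120.98°  ·
  (0,3): δ = 83.87°  ·
  (0,4): δ = 11.45°  ✓
  (0,5): δ = 67.38°  ·
  (0,6): δ = 131.74°  ·
  (1,2): δ = 145.82°  ·
  (1,3): δ = 108.70°  ·
  (1,4): δ = 36.29°  ✓
  (1,5): δ = 42.54°  ✓
  (1,6): δ = 106.91°  ·
  (2,3): δ = 142.89°  ·
  (2,4): δ = 70.47°  ·
  (2,5): δ = 8.36°  ✓
  (2,6): δ = 72.72°  ·
  (3,4): δ = 107.58°  ·
  (3,5): δ = 28.75°  ✓
  (3,6): δ = 35.61°  ✓
  (4,5): δ = 101.17°  ·
  (4,6): δ = 36.80°  ✓
  (5,6): δ = 115.63°  ·
antipodal pairs: 7

count = 7; pairs: (0,4), (1,4), (1,5), (2,5), (3,5), (3,6), (4,6)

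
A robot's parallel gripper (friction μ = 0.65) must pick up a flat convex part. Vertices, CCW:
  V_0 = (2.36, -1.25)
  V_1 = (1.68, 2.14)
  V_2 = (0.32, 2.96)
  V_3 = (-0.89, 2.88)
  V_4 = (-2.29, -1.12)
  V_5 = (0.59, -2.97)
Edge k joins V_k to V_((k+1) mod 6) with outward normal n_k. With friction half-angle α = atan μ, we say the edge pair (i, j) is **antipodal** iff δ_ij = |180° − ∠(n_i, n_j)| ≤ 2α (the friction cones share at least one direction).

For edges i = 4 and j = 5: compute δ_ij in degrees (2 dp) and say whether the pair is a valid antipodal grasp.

α = atan 0.65 = 33.02°;  2α = 66.05°
edge 4: e_4 = (+2.88, -1.85);  n_4 = (-0.5405, -0.8414)
edge 5: e_5 = (+1.77, +1.72);  n_5 = (+0.6969, -0.7172)
∠(n_4, n_5) = 76.89°
δ = |180° − 76.89°| = 103.11°
103.11° > 2α = 66.05°  →  invalid

δ = 103.11°, invalid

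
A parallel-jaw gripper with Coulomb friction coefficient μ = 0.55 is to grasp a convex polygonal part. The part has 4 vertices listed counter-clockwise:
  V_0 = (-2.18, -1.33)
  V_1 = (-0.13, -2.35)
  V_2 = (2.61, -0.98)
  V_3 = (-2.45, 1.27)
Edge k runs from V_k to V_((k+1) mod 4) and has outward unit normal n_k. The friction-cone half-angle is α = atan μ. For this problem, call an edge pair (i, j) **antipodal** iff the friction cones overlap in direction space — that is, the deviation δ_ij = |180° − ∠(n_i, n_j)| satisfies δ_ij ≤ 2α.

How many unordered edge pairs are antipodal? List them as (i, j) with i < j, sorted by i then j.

α = atan 0.55 = 28.81°;  2α = 57.62°
n_0 = (-0.4455, -0.8953)
n_1 = (+0.4472, -0.8944)
n_2 = (+0.4063, +0.9137)
n_3 = (-0.9947, -0.1033)
  (0,1): δ = 126.98°  ·
  (0,2): δ = 2.48°  ✓
  (0,3): δ = 122.38°  ·
  (1,2): δ = 50.54°  ✓
  (1,3): δ = 69.36°  ·
  (2,3): δ = 60.10°  ·
antipodal pairs: 2

count = 2; pairs: (0,2), (1,2)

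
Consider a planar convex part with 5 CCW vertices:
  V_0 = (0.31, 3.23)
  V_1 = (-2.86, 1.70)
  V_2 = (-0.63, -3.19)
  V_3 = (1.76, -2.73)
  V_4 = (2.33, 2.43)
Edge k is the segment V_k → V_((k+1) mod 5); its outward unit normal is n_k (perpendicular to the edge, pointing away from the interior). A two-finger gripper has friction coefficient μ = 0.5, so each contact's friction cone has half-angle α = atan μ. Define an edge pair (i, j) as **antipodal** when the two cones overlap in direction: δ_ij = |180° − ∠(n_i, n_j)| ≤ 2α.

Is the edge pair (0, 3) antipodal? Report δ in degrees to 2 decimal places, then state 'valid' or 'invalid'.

δ = 57.93°, invalid

α = atan 0.5 = 26.57°;  2α = 53.13°
edge 0: e_0 = (-3.17, -1.53);  n_0 = (-0.4347, +0.9006)
edge 3: e_3 = (+0.57, +5.16);  n_3 = (+0.9940, -0.1098)
∠(n_0, n_3) = 122.07°
δ = |180° − 122.07°| = 57.93°
57.93° > 2α = 53.13°  →  invalid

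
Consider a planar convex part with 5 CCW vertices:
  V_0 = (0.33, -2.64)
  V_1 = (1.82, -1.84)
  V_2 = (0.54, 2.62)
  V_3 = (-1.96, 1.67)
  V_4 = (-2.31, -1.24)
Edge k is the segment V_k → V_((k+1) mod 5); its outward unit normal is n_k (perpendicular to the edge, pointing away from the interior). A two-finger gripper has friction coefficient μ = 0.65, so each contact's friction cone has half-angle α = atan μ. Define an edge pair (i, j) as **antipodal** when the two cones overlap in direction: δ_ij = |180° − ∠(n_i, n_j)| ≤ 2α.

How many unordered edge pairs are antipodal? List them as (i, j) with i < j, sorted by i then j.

count = 5; pairs: (0,2), (0,3), (1,3), (1,4), (2,4)

α = atan 0.65 = 33.02°;  2α = 66.05°
n_0 = (+0.4730, -0.8810)
n_1 = (+0.9612, +0.2759)
n_2 = (-0.3552, +0.9348)
n_3 = (-0.9928, +0.1194)
n_4 = (-0.4685, -0.8835)
  (0,1): δ = 102.22°  ·
  (0,2): δ = 7.43°  ✓
  (0,3): δ = 54.91°  ✓
  (0,4): δ = 123.83°  ·
  (1,2): δ = 85.21°  ·
  (1,3): δ = 22.87°  ✓
  (1,4): δ = 46.05°  ✓
  (2,3): δ = 117.67°  ·
  (2,4): δ = 48.74°  ✓
  (3,4): δ = 111.08°  ·
antipodal pairs: 5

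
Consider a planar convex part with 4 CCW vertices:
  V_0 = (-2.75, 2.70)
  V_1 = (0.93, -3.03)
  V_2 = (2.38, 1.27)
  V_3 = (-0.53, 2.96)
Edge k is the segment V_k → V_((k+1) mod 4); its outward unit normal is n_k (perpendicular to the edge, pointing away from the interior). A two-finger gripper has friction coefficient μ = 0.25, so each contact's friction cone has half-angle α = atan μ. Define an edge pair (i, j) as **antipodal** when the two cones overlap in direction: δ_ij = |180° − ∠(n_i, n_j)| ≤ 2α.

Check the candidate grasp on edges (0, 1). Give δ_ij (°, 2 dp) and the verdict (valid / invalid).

α = atan 0.25 = 14.04°;  2α = 28.07°
edge 0: e_0 = (+3.68, -5.73);  n_0 = (-0.8414, -0.5404)
edge 1: e_1 = (+1.45, +4.30);  n_1 = (+0.9476, -0.3195)
∠(n_0, n_1) = 128.66°
δ = |180° − 128.66°| = 51.34°
51.34° > 2α = 28.07°  →  invalid

δ = 51.34°, invalid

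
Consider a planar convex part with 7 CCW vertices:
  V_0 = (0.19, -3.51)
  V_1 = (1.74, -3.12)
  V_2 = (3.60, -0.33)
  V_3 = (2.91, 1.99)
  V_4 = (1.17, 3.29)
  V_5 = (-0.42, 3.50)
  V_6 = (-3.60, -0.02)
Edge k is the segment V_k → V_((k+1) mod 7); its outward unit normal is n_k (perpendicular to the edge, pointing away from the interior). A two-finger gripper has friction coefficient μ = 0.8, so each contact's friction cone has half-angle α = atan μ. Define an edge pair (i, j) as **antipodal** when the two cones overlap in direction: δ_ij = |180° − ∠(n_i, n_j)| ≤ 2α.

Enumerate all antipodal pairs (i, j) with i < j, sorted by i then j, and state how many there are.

α = atan 0.8 = 38.66°;  2α = 77.32°
n_0 = (+0.2440, -0.9698)
n_1 = (+0.8321, -0.5547)
n_2 = (+0.9585, +0.2851)
n_3 = (+0.5985, +0.8011)
n_4 = (+0.1309, +0.9914)
n_5 = (-0.7420, +0.6704)
n_6 = (-0.6774, -0.7356)
  (0,1): δ = 137.81°  ·
  (0,2): δ = 87.56°  ·
  (0,3): δ = 50.89°  ✓
  (0,4): δ = 21.65°  ✓
  (0,5): δ = 33.78°  ✓
  (0,6): δ = 123.24°  ·
  (1,2): δ = 129.75°  ·
  (1,3): δ = 93.07°  ·
  (1,4): δ = 63.83°  ✓
  (1,5): δ = 8.40°  ✓
  (1,6): δ = 81.05°  ·
  (2,3): δ = 143.33°  ·
  (2,4): δ = 114.09°  ·
  (2,5): δ = 58.66°  ✓
  (2,6): δ = 30.80°  ✓
  (3,4): δ = 150.76°  ·
  (3,5): δ = 95.33°  ·
  (3,6): δ = 5.88°  ✓
  (4,5): δ = 124.57°  ·
  (4,6): δ = 35.12°  ✓
  (5,6): δ = 90.55°  ·
antipodal pairs: 9

count = 9; pairs: (0,3), (0,4), (0,5), (1,4), (1,5), (2,5), (2,6), (3,6), (4,6)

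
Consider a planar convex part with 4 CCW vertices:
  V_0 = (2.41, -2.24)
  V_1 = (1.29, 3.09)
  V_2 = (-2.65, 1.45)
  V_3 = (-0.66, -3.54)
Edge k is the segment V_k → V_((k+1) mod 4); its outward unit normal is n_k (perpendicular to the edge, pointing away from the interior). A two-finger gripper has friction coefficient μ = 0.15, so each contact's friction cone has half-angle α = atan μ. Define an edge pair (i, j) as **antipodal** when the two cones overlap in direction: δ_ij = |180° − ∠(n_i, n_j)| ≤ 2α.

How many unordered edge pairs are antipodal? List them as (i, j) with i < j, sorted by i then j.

α = atan 0.15 = 8.53°;  2α = 17.06°
n_0 = (+0.9786, +0.2056)
n_1 = (-0.3843, +0.9232)
n_2 = (-0.9289, -0.3704)
n_3 = (+0.3899, -0.9208)
  (0,1): δ = 79.27°  ·
  (0,2): δ = 9.88°  ✓
  (0,3): δ = 101.08°  ·
  (1,2): δ = 90.86°  ·
  (1,3): δ = 0.35°  ✓
  (2,3): δ = 88.79°  ·
antipodal pairs: 2

count = 2; pairs: (0,2), (1,3)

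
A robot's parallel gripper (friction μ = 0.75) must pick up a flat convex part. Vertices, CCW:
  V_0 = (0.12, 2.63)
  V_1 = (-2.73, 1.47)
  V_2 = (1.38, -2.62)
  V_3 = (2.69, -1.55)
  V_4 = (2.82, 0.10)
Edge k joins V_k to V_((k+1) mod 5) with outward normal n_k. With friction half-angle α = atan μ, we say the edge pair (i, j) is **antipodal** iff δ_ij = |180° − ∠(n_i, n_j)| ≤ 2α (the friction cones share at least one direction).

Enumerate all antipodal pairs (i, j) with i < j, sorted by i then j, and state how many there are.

count = 5; pairs: (0,1), (0,2), (0,3), (1,3), (1,4)

α = atan 0.75 = 36.87°;  2α = 73.74°
n_0 = (-0.3770, +0.9262)
n_1 = (-0.7054, -0.7088)
n_2 = (+0.6326, -0.7745)
n_3 = (+0.9969, -0.0785)
n_4 = (+0.6838, +0.7297)
  (0,1): δ = 67.01°  ✓
  (0,2): δ = 17.09°  ✓
  (0,3): δ = 63.35°  ✓
  (0,4): δ = 114.71°  ·
  (1,2): δ = 95.90°  ·
  (1,3): δ = 49.64°  ✓
  (1,4): δ = 1.72°  ✓
  (2,3): δ = 133.75°  ·
  (2,4): δ = 82.38°  ·
  (3,4): δ = 128.63°  ·
antipodal pairs: 5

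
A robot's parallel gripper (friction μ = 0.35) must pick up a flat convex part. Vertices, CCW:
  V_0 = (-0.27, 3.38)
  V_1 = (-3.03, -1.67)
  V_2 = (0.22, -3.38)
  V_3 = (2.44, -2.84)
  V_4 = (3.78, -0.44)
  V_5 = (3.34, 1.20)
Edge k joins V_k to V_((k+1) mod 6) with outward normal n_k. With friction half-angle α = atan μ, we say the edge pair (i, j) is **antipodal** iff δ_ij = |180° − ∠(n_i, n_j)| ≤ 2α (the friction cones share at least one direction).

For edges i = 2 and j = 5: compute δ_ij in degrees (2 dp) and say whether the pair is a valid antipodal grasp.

δ = 44.80°, invalid

α = atan 0.35 = 19.29°;  2α = 38.58°
edge 2: e_2 = (+2.22, +0.54);  n_2 = (+0.2364, -0.9717)
edge 5: e_5 = (-3.61, +2.18);  n_5 = (+0.5169, +0.8560)
∠(n_2, n_5) = 135.20°
δ = |180° − 135.20°| = 44.80°
44.80° > 2α = 38.58°  →  invalid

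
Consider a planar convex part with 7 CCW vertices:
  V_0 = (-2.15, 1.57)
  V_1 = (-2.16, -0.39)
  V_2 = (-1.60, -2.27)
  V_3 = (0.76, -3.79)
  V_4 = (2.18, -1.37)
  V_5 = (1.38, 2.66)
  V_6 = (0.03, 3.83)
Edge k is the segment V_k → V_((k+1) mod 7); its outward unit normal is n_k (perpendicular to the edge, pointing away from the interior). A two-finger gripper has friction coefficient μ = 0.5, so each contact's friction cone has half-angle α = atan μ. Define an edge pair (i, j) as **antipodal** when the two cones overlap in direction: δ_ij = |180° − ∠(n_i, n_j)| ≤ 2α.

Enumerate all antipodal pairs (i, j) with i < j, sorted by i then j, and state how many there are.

α = atan 0.5 = 26.57°;  2α = 53.13°
n_0 = (-1.0000, +0.0051)
n_1 = (-0.9584, -0.2855)
n_2 = (-0.5415, -0.8407)
n_3 = (+0.8625, -0.5061)
n_4 = (+0.9809, +0.1947)
n_5 = (+0.6549, +0.7557)
n_6 = (-0.7197, +0.6943)
  (0,1): δ = 163.12°  ·
  (0,2): δ = 122.49°  ·
  (0,3): δ = 30.11°  ✓
  (0,4): δ = 11.52°  ✓
  (0,5): δ = 49.38°  ✓
  (0,6): δ = 136.32°  ·
  (1,2): δ = 139.37°  ·
  (1,3): δ = 46.99°  ✓
  (1,4): δ = 5.36°  ✓
  (1,5): δ = 32.50°  ✓
  (1,6): δ = 119.44°  ·
  (2,3): δ = 87.62°  ·
  (2,4): δ = 45.99°  ✓
  (2,5): δ = 8.13°  ✓
  (2,6): δ = 78.82°  ·
  (3,4): δ = 138.37°  ·
  (3,5): δ = 100.51°  ·
  (3,6): δ = 13.56°  ✓
  (4,5): δ = 142.14°  ·
  (4,6): δ = 55.20°  ·
  (5,6): δ = 93.05°  ·
antipodal pairs: 9

count = 9; pairs: (0,3), (0,4), (0,5), (1,3), (1,4), (1,5), (2,4), (2,5), (3,6)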